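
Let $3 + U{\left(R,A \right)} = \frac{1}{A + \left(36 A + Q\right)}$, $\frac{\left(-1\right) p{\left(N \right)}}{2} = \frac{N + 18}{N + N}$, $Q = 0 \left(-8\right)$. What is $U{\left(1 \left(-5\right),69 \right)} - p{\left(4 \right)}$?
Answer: $\frac{12767}{5106} \approx 2.5004$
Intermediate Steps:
$Q = 0$
$p{\left(N \right)} = - \frac{18 + N}{N}$ ($p{\left(N \right)} = - 2 \frac{N + 18}{N + N} = - 2 \frac{18 + N}{2 N} = - \frac{18 + N}{N}$)
$U{\left(R,A \right)} = -3 + \frac{1}{37 A}$ ($U{\left(R,A \right)} = -3 + \frac{1}{A + \left(36 A + 0\right)} = -3 + \frac{1}{A + 36 A} = -3 + \frac{1}{37 A}$)
$U{\left(1 \left(-5\right),69 \right)} - p{\left(4 \right)} = \left(-3 + \frac{1}{37 \cdot 69}\right) - \frac{-18 - 4}{4} = \left(-3 + \frac{1}{37} \cdot \frac{1}{69}\right) - \frac{-18 - 4}{4} = \left(-3 + \frac{1}{2553}\right) - \frac{1}{4} \left(-22\right) = - \frac{7658}{2553} - - \frac{11}{2} = - \frac{7658}{2553} + \frac{11}{2} = \frac{12767}{5106}$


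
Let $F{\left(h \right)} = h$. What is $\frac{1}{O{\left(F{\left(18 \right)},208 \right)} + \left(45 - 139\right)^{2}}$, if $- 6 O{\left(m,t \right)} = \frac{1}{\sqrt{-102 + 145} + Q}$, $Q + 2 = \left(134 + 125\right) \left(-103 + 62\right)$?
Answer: $\frac{35883009565134}{317062273080606961} - \frac{6 \sqrt{43}}{317062273080606961} \approx 0.00011317$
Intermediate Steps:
$Q = -10621$ ($Q = -2 + \left(134 + 125\right) \left(-103 + 62\right) = -2 + 259 \left(-41\right) = -2 - 10619 = -10621$)
$O{\left(m,t \right)} = - \frac{1}{6 \left(-10621 + \sqrt{43}\right)}$ ($O{\left(m,t \right)} = - \frac{1}{6 \left(\sqrt{-102 + 145} - 10621\right)} = - \frac{1}{6 \left(\sqrt{43} - 10621\right)} = - \frac{1}{6 \left(-10621 + \sqrt{43}\right)}$)
$\frac{1}{O{\left(F{\left(18 \right)},208 \right)} + \left(45 - 139\right)^{2}} = \frac{1}{\left(\frac{247}{15740316} + \frac{\sqrt{43}}{676833588}\right) + \left(45 - 139\right)^{2}} = \frac{1}{\left(\frac{247}{15740316} + \frac{\sqrt{43}}{676833588}\right) + \left(-94\right)^{2}} = \frac{1}{\left(\frac{247}{15740316} + \frac{\sqrt{43}}{676833588}\right) + 8836} = \frac{1}{\frac{139081432423}{15740316} + \frac{\sqrt{43}}{676833588}}$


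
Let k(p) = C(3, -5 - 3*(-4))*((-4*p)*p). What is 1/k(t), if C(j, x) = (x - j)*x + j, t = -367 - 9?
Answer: -1/17530624 ≈ -5.7043e-8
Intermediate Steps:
t = -376
C(j, x) = j + x*(x - j) (C(j, x) = x*(x - j) + j = j + x*(x - j))
k(p) = -124*p² (k(p) = (3 + (-5 - 3*(-4))² - 1*3*(-5 - 3*(-4)))*((-4*p)*p) = (3 + (-5 + 12)² - 1*3*(-5 + 12))*(-4*p²) = (3 + 7² - 1*3*7)*(-4*p²) = (3 + 49 - 21)*(-4*p²) = 31*(-4*p²) = -124*p²)
1/k(t) = 1/(-124*(-376)²) = 1/(-124*141376) = 1/(-17530624) = -1/17530624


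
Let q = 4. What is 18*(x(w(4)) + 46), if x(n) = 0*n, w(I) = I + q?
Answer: 828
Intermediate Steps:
w(I) = 4 + I (w(I) = I + 4 = 4 + I)
x(n) = 0
18*(x(w(4)) + 46) = 18*(0 + 46) = 18*46 = 828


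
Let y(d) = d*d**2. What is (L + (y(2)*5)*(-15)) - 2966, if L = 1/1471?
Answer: -5245585/1471 ≈ -3566.0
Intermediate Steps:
L = 1/1471 ≈ 0.00067981
y(d) = d**3
(L + (y(2)*5)*(-15)) - 2966 = (1/1471 + (2**3*5)*(-15)) - 2966 = (1/1471 + (8*5)*(-15)) - 2966 = (1/1471 + 40*(-15)) - 2966 = (1/1471 - 600) - 2966 = -882599/1471 - 2966 = -5245585/1471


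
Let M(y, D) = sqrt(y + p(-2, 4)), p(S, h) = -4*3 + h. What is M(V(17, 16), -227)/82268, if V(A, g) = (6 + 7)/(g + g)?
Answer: 9*I*sqrt(6)/658144 ≈ 3.3496e-5*I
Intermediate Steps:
p(S, h) = -12 + h
V(A, g) = 13/(2*g) (V(A, g) = 13/((2*g)) = 13*(1/(2*g)) = 13/(2*g))
M(y, D) = sqrt(-8 + y) (M(y, D) = sqrt(y + (-12 + 4)) = sqrt(y - 8) = sqrt(-8 + y))
M(V(17, 16), -227)/82268 = sqrt(-8 + (13/2)/16)/82268 = sqrt(-8 + (13/2)*(1/16))*(1/82268) = sqrt(-8 + 13/32)*(1/82268) = sqrt(-243/32)*(1/82268) = (9*I*sqrt(6)/8)*(1/82268) = 9*I*sqrt(6)/658144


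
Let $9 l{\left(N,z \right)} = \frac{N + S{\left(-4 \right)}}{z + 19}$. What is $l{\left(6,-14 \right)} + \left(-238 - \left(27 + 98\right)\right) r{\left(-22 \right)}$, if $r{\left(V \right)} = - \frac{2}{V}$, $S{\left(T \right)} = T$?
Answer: $- \frac{1483}{45} \approx -32.956$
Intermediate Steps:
$l{\left(N,z \right)} = \frac{-4 + N}{9 \left(19 + z\right)}$ ($l{\left(N,z \right)} = \frac{\left(N - 4\right) \frac{1}{z + 19}}{9} = \frac{\left(-4 + N\right) \frac{1}{19 + z}}{9} = \frac{\frac{1}{19 + z} \left(-4 + N\right)}{9} = \frac{-4 + N}{9 \left(19 + z\right)}$)
$l{\left(6,-14 \right)} + \left(-238 - \left(27 + 98\right)\right) r{\left(-22 \right)} = \frac{-4 + 6}{9 \left(19 - 14\right)} + \left(-238 - \left(27 + 98\right)\right) \left(- \frac{2}{-22}\right) = \frac{1}{9} \cdot \frac{1}{5} \cdot 2 + \left(-238 - 125\right) \left(\left(-2\right) \left(- \frac{1}{22}\right)\right) = \frac{1}{9} \cdot \frac{1}{5} \cdot 2 + \left(-238 - 125\right) \frac{1}{11} = \frac{2}{45} - 33 = - \frac{1483}{45}$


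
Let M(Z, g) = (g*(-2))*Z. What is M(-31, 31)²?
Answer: 3694084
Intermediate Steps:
M(Z, g) = -2*Z*g (M(Z, g) = (-2*g)*Z = -2*Z*g)
M(-31, 31)² = (-2*(-31)*31)² = 1922² = 3694084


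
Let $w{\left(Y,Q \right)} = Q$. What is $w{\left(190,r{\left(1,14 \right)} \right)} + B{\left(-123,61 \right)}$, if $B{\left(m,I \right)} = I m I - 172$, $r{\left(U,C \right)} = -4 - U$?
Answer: $-457860$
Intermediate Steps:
$B{\left(m,I \right)} = -172 + m I^{2}$ ($B{\left(m,I \right)} = m I^{2} - 172 = -172 + m I^{2}$)
$w{\left(190,r{\left(1,14 \right)} \right)} + B{\left(-123,61 \right)} = \left(-4 - 1\right) - \left(172 + 123 \cdot 61^{2}\right) = \left(-4 - 1\right) - 457855 = -5 - 457855 = -457860$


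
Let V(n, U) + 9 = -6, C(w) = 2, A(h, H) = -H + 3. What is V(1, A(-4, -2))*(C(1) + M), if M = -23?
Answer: 315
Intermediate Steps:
A(h, H) = 3 - H
V(n, U) = -15 (V(n, U) = -9 - 6 = -15)
V(1, A(-4, -2))*(C(1) + M) = -15*(2 - 23) = -15*(-21) = 315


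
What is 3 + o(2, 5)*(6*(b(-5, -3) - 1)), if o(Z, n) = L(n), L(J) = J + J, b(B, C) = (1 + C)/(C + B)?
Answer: -42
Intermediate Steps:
b(B, C) = (1 + C)/(B + C)
L(J) = 2*J
o(Z, n) = 2*n
3 + o(2, 5)*(6*(b(-5, -3) - 1)) = 3 + (2*5)*(6*((1 - 3)/(-5 - 3) - 1)) = 3 + 10*(6*(-2/(-8) - 1)) = 3 + 10*(6*(-⅛*(-2) - 1)) = 3 + 10*(6*(¼ - 1)) = 3 + 10*(6*(-¾)) = 3 + 10*(-9/2) = 3 - 45 = -42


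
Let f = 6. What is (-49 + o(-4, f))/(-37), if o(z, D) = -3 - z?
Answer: 48/37 ≈ 1.2973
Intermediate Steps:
(-49 + o(-4, f))/(-37) = (-49 + (-3 - 1*(-4)))/(-37) = -(-49 + (-3 + 4))/37 = -(-49 + 1)/37 = -1/37*(-48) = 48/37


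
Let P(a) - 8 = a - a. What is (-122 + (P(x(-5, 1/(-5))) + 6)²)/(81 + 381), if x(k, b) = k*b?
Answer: 37/231 ≈ 0.16017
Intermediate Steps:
x(k, b) = b*k
P(a) = 8 (P(a) = 8 + (a - a) = 8 + 0 = 8)
(-122 + (P(x(-5, 1/(-5))) + 6)²)/(81 + 381) = (-122 + (8 + 6)²)/(81 + 381) = (-122 + 14²)/462 = (-122 + 196)*(1/462) = 74*(1/462) = 37/231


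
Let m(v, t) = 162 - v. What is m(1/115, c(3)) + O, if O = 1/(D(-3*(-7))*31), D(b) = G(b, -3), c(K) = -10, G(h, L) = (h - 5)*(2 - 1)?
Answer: 9240099/57040 ≈ 161.99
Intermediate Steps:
G(h, L) = -5 + h (G(h, L) = (-5 + h)*1 = -5 + h)
D(b) = -5 + b
O = 1/496 (O = 1/((-5 - 3*(-7))*31) = 1/((-5 + 21)*31) = 1/(16*31) = 1/496 ≈ 0.0020161)
m(1/115, c(3)) + O = (162 - 1/115) + 1/496 = 18629/115 + 1/496 = 9240099/57040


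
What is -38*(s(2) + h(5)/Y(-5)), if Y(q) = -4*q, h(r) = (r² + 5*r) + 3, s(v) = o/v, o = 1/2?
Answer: -551/5 ≈ -110.20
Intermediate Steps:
o = ½ ≈ 0.50000
s(v) = 1/(2*v)
h(r) = 3 + r² + 5*r
-38*(s(2) + h(5)/Y(-5)) = -38*((½)/2 + (3 + 5² + 5*5)/((-4*(-5)))) = -38*((½)*(½) + (3 + 25 + 25)/20) = -38*(¼ + 53*(1/20)) = -38*(¼ + 53/20) = -38*29/10 = -551/5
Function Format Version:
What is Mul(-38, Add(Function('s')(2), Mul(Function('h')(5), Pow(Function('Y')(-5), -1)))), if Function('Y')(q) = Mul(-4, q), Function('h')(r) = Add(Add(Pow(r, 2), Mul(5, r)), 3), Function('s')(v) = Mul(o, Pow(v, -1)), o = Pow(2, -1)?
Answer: Rational(-551, 5) ≈ -110.20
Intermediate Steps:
o = Rational(1, 2) ≈ 0.50000
Function('s')(v) = Mul(Rational(1, 2), Pow(v, -1))
Function('h')(r) = Add(3, Pow(r, 2), Mul(5, r))
Mul(-38, Add(Function('s')(2), Mul(Function('h')(5), Pow(Function('Y')(-5), -1)))) = Mul(-38, Add(Mul(Rational(1, 2), Pow(2, -1)), Mul(Add(3, Pow(5, 2), Mul(5, 5)), Pow(Mul(-4, -5), -1)))) = Mul(-38, Add(Mul(Rational(1, 2), Rational(1, 2)), Mul(Add(3, 25, 25), Pow(20, -1)))) = Mul(-38, Add(Rational(1, 4), Mul(53, Rational(1, 20)))) = Mul(-38, Add(Rational(1, 4), Rational(53, 20))) = Mul(-38, Rational(29, 10)) = Rational(-551, 5)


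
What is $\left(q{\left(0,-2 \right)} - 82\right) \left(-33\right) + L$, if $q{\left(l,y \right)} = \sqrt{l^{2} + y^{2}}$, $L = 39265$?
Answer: $41905$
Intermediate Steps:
$\left(q{\left(0,-2 \right)} - 82\right) \left(-33\right) + L = \left(\sqrt{0^{2} + \left(-2\right)^{2}} - 82\right) \left(-33\right) + 39265 = \left(\sqrt{0 + 4} - 82\right) \left(-33\right) + 39265 = \left(\sqrt{4} - 82\right) \left(-33\right) + 39265 = \left(2 - 82\right) \left(-33\right) + 39265 = \left(-80\right) \left(-33\right) + 39265 = 2640 + 39265 = 41905$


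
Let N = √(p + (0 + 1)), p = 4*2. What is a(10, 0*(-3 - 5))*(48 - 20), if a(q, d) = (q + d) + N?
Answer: 364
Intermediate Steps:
p = 8
N = 3 (N = √(8 + (0 + 1)) = √(8 + 1) = √9 = 3)
a(q, d) = 3 + d + q (a(q, d) = (q + d) + 3 = (d + q) + 3 = 3 + d + q)
a(10, 0*(-3 - 5))*(48 - 20) = (3 + 0*(-3 - 5) + 10)*(48 - 20) = (3 + 0*(-8) + 10)*28 = (3 + 0 + 10)*28 = 13*28 = 364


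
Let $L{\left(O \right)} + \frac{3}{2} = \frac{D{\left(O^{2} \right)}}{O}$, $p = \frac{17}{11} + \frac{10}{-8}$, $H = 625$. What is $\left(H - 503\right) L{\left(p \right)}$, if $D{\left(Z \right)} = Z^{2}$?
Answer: $- \frac{7660319}{42592} \approx -179.85$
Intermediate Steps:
$p = \frac{13}{44}$ ($p = 17 \cdot \frac{1}{11} + 10 \left(- \frac{1}{8}\right) = \frac{17}{11} - \frac{5}{4} = \frac{13}{44} \approx 0.29545$)
$L{\left(O \right)} = - \frac{3}{2} + O^{3}$ ($L{\left(O \right)} = - \frac{3}{2} + \frac{\left(O^{2}\right)^{2}}{O} = - \frac{3}{2} + \frac{O^{4}}{O} = - \frac{3}{2} + O^{3}$)
$\left(H - 503\right) L{\left(p \right)} = \left(625 - 503\right) \left(- \frac{3}{2} + \left(\frac{13}{44}\right)^{3}\right) = 122 \left(- \frac{3}{2} + \frac{2197}{85184}\right) = 122 \left(- \frac{125579}{85184}\right) = - \frac{7660319}{42592}$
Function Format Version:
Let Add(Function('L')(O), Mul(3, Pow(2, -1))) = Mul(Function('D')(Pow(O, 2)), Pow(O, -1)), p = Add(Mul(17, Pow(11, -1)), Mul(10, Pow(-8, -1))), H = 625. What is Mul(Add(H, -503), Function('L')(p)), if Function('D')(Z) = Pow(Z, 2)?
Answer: Rational(-7660319, 42592) ≈ -179.85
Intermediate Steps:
p = Rational(13, 44) (p = Add(Mul(17, Rational(1, 11)), Mul(10, Rational(-1, 8))) = Add(Rational(17, 11), Rational(-5, 4)) = Rational(13, 44) ≈ 0.29545)
Function('L')(O) = Add(Rational(-3, 2), Pow(O, 3)) (Function('L')(O) = Add(Rational(-3, 2), Mul(Pow(Pow(O, 2), 2), Pow(O, -1))) = Add(Rational(-3, 2), Mul(Pow(O, 4), Pow(O, -1))) = Add(Rational(-3, 2), Pow(O, 3)))
Mul(Add(H, -503), Function('L')(p)) = Mul(Add(625, -503), Add(Rational(-3, 2), Pow(Rational(13, 44), 3))) = Mul(122, Add(Rational(-3, 2), Rational(2197, 85184))) = Mul(122, Rational(-125579, 85184)) = Rational(-7660319, 42592)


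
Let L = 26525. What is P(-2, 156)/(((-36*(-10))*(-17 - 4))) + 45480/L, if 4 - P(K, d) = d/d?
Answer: 4583323/2673720 ≈ 1.7142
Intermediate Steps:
P(K, d) = 3 (P(K, d) = 4 - d/d = 4 - 1*1 = 4 - 1 = 3)
P(-2, 156)/(((-36*(-10))*(-17 - 4))) + 45480/L = 3/(((-36*(-10))*(-17 - 4))) + 45480/26525 = 3/((360*(-21))) + 45480*(1/26525) = 3/(-7560) + 9096/5305 = 3*(-1/7560) + 9096/5305 = -1/2520 + 9096/5305 = 4583323/2673720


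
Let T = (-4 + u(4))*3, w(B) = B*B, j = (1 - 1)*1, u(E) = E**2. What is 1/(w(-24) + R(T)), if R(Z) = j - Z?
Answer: 1/540 ≈ 0.0018519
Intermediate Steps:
j = 0 (j = 0*1 = 0)
w(B) = B**2
T = 36 (T = (-4 + 4**2)*3 = (-4 + 16)*3 = 12*3 = 36)
R(Z) = -Z (R(Z) = 0 - Z = -Z)
1/(w(-24) + R(T)) = 1/((-24)**2 - 1*36) = 1/(576 - 36) = 1/540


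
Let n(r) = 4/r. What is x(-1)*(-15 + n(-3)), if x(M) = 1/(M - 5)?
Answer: 49/18 ≈ 2.7222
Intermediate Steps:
x(M) = 1/(-5 + M)
x(-1)*(-15 + n(-3)) = (-15 + 4/(-3))/(-5 - 1) = (-15 + 4*(-⅓))/(-6) = -(-15 - 4/3)/6 = -⅙*(-49/3) = 49/18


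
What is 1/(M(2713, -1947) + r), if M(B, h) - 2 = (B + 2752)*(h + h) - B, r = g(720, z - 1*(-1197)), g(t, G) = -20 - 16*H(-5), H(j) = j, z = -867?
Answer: -1/21283361 ≈ -4.6985e-8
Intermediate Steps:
g(t, G) = 60 (g(t, G) = -20 - 16*(-5) = -20 + 80 = 60)
r = 60
M(B, h) = 2 - B + 2*h*(2752 + B) (M(B, h) = 2 + ((B + 2752)*(h + h) - B) = 2 + ((2752 + B)*(2*h) - B) = 2 + (2*h*(2752 + B) - B) = 2 + (-B + 2*h*(2752 + B)) = 2 - B + 2*h*(2752 + B))
1/(M(2713, -1947) + r) = 1/((2 - 1*2713 + 5504*(-1947) + 2*2713*(-1947)) + 60) = 1/((2 - 2713 - 10716288 - 10564422) + 60) = 1/(-21283421 + 60) = 1/(-21283361) = -1/21283361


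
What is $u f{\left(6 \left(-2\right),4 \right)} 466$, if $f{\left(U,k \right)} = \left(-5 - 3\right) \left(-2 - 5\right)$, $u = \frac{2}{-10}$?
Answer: $- \frac{26096}{5} \approx -5219.2$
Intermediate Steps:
$u = - \frac{1}{5}$ ($u = 2 \left(- \frac{1}{10}\right) = - \frac{1}{5} \approx -0.2$)
$f{\left(U,k \right)} = 56$ ($f{\left(U,k \right)} = \left(-8\right) \left(-7\right) = 56$)
$u f{\left(6 \left(-2\right),4 \right)} 466 = \left(- \frac{1}{5}\right) 56 \cdot 466 = \left(- \frac{56}{5}\right) 466 = - \frac{26096}{5}$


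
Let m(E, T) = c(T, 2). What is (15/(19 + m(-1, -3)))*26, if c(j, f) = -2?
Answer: 390/17 ≈ 22.941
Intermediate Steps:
m(E, T) = -2
(15/(19 + m(-1, -3)))*26 = (15/(19 - 2))*26 = (15/17)*26 = 390/17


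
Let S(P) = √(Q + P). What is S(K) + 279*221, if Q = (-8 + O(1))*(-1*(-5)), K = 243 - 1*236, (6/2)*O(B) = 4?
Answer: 61659 + I*√237/3 ≈ 61659.0 + 5.1316*I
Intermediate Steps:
O(B) = 4/3 (O(B) = (⅓)*4 = 4/3)
K = 7 (K = 243 - 236 = 7)
Q = -100/3 (Q = (-8 + 4/3)*(-1*(-5)) = -20/3*5 = -100/3 ≈ -33.333)
S(P) = √(-100/3 + P)
S(K) + 279*221 = √(-300 + 9*7)/3 + 279*221 = √(-300 + 63)/3 + 61659 = √(-237)/3 + 61659 = (I*√237)/3 + 61659 = I*√237/3 + 61659 = 61659 + I*√237/3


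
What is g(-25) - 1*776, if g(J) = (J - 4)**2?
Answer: 65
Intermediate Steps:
g(J) = (-4 + J)**2
g(-25) - 1*776 = (-4 - 25)**2 - 1*776 = (-29)**2 - 776 = 841 - 776 = 65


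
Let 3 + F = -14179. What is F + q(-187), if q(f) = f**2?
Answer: 20787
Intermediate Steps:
F = -14182 (F = -3 - 14179 = -14182)
F + q(-187) = -14182 + (-187)**2 = -14182 + 34969 = 20787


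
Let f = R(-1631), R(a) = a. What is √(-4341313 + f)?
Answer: 4*I*√271434 ≈ 2084.0*I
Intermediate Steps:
f = -1631
√(-4341313 + f) = √(-4341313 - 1631) = √(-4342944) = 4*I*√271434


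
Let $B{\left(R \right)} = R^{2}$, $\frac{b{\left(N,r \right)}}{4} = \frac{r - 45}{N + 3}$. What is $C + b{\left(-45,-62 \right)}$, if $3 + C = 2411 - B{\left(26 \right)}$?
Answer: $\frac{36586}{21} \approx 1742.2$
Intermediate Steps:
$b{\left(N,r \right)} = \frac{4 \left(-45 + r\right)}{3 + N}$ ($b{\left(N,r \right)} = 4 \frac{r - 45}{N + 3} = 4 \frac{-45 + r}{3 + N} = \frac{4 \left(-45 + r\right)}{3 + N}$)
$C = 1732$ ($C = -3 + \left(2411 - 26^{2}\right) = -3 + \left(2411 - 676\right) = -3 + 1735 = 1732$)
$C + b{\left(-45,-62 \right)} = 1732 + \frac{4 \left(-45 - 62\right)}{3 - 45} = 1732 + 4 \frac{1}{-42} \left(-107\right) = 1732 + 4 \left(- \frac{1}{42}\right) \left(-107\right) = 1732 + \frac{214}{21} = \frac{36586}{21}$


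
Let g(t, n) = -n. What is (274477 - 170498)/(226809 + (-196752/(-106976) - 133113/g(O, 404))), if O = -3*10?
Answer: 140431125988/306769365501 ≈ 0.45777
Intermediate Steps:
O = -30
(274477 - 170498)/(226809 + (-196752/(-106976) - 133113/g(O, 404))) = (274477 - 170498)/(226809 + (-196752/(-106976) - 133113/((-1*404)))) = 103979/(226809 + (-196752*(-1/106976) - 133113/(-404))) = 103979/(226809 + (12297/6686 - 133113*(-1/404))) = 103979/(226809 + (12297/6686 + 133113/404)) = 103979/(226809 + 447480753/1350572) = 103979/(306769365501/1350572) = 103979*(1350572/306769365501) = 140431125988/306769365501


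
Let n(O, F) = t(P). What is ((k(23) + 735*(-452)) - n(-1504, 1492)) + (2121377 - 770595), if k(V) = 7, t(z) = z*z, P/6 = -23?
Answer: 999525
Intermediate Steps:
P = -138 (P = 6*(-23) = -138)
t(z) = z**2
n(O, F) = 19044 (n(O, F) = (-138)**2 = 19044)
((k(23) + 735*(-452)) - n(-1504, 1492)) + (2121377 - 770595) = ((7 + 735*(-452)) - 1*19044) + (2121377 - 770595) = ((7 - 332220) - 19044) + 1350782 = (-332213 - 19044) + 1350782 = -351257 + 1350782 = 999525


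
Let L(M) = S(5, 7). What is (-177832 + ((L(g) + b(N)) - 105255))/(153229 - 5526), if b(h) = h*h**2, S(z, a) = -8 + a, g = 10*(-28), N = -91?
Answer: -1036659/147703 ≈ -7.0185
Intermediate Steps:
g = -280
L(M) = -1 (L(M) = -8 + 7 = -1)
b(h) = h**3
(-177832 + ((L(g) + b(N)) - 105255))/(153229 - 5526) = (-177832 + ((-1 + (-91)**3) - 105255))/(153229 - 5526) = (-177832 + ((-1 - 753571) - 105255))/147703 = (-177832 + (-753572 - 105255))*(1/147703) = (-177832 - 858827)*(1/147703) = -1036659*1/147703 = -1036659/147703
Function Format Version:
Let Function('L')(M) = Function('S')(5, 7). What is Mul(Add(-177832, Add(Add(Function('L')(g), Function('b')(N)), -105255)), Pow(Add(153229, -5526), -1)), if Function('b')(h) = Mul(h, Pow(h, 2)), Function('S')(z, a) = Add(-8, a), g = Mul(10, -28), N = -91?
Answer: Rational(-1036659, 147703) ≈ -7.0185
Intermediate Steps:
g = -280
Function('L')(M) = -1 (Function('L')(M) = Add(-8, 7) = -1)
Function('b')(h) = Pow(h, 3)
Mul(Add(-177832, Add(Add(Function('L')(g), Function('b')(N)), -105255)), Pow(Add(153229, -5526), -1)) = Mul(Add(-177832, Add(Add(-1, Pow(-91, 3)), -105255)), Pow(Add(153229, -5526), -1)) = Mul(Add(-177832, Add(Add(-1, -753571), -105255)), Pow(147703, -1)) = Mul(Add(-177832, Add(-753572, -105255)), Rational(1, 147703)) = Mul(Add(-177832, -858827), Rational(1, 147703)) = Mul(-1036659, Rational(1, 147703)) = Rational(-1036659, 147703)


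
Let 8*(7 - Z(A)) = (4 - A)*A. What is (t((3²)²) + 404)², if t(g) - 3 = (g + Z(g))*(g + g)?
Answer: 317925694801/16 ≈ 1.9870e+10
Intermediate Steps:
Z(A) = 7 - A*(4 - A)/8 (Z(A) = 7 - (4 - A)*A/8 = 7 - A*(4 - A)/8)
t(g) = 3 + 2*g*(7 + g/2 + g²/8) (t(g) = 3 + (g + (7 - g/2 + g²/8))*(g + g) = 3 + (7 + g/2 + g²/8)*(2*g) = 3 + 2*g*(7 + g/2 + g²/8))
(t((3²)²) + 404)² = ((3 + ((3²)²)² + 14*(3²)² + ((3²)²)³/4) + 404)² = ((3 + (9²)² + 14*9² + (9²)³/4) + 404)² = ((3 + 81² + 14*81 + (¼)*81³) + 404)² = ((3 + 6561 + 1134 + (¼)*531441) + 404)² = ((3 + 6561 + 1134 + 531441/4) + 404)² = (562233/4 + 404)² = (563849/4)² = 317925694801/16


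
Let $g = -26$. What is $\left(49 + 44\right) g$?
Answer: $-2418$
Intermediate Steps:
$\left(49 + 44\right) g = \left(49 + 44\right) \left(-26\right) = 93 \left(-26\right) = -2418$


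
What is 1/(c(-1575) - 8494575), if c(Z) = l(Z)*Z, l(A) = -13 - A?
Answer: -1/10954725 ≈ -9.1285e-8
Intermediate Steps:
c(Z) = Z*(-13 - Z) (c(Z) = (-13 - Z)*Z = Z*(-13 - Z))
1/(c(-1575) - 8494575) = 1/(-1*(-1575)*(13 - 1575) - 8494575) = 1/(-1*(-1575)*(-1562) - 8494575) = 1/(-2460150 - 8494575) = 1/(-10954725) = -1/10954725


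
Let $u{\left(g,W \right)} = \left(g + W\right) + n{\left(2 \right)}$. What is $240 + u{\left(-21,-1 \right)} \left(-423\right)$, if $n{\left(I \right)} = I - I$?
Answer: $9546$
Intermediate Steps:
$n{\left(I \right)} = 0$
$u{\left(g,W \right)} = W + g$ ($u{\left(g,W \right)} = \left(g + W\right) + 0 = \left(W + g\right) + 0 = W + g$)
$240 + u{\left(-21,-1 \right)} \left(-423\right) = 240 + \left(-1 - 21\right) \left(-423\right) = 240 - -9306 = 240 + 9306 = 9546$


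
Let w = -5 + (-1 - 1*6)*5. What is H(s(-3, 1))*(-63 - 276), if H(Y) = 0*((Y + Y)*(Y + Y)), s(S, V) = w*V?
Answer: 0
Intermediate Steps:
w = -40 (w = -5 + (-1 - 6)*5 = -5 - 7*5 = -5 - 35 = -40)
s(S, V) = -40*V
H(Y) = 0 (H(Y) = 0*((2*Y)*(2*Y)) = 0*(4*Y²) = 0)
H(s(-3, 1))*(-63 - 276) = 0*(-63 - 276) = 0*(-339) = 0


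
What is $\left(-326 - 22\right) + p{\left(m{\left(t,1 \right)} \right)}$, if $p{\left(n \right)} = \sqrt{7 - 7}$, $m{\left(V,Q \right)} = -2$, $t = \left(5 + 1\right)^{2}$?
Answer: $-348$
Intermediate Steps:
$t = 36$ ($t = 6^{2} = 36$)
$p{\left(n \right)} = 0$ ($p{\left(n \right)} = \sqrt{0} = 0$)
$\left(-326 - 22\right) + p{\left(m{\left(t,1 \right)} \right)} = \left(-326 - 22\right) + 0 = -348 + 0 = -348$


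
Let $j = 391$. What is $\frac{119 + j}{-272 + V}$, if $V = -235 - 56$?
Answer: $- \frac{510}{563} \approx -0.90586$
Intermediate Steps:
$V = -291$
$\frac{119 + j}{-272 + V} = \frac{119 + 391}{-272 - 291} = \frac{510}{-563} = 510 \left(- \frac{1}{563}\right) = - \frac{510}{563}$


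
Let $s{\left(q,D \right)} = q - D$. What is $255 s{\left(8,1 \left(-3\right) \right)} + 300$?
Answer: $3105$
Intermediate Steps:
$255 s{\left(8,1 \left(-3\right) \right)} + 300 = 255 \left(8 - 1 \left(-3\right)\right) + 300 = 255 \left(8 - -3\right) + 300 = 255 \left(8 + 3\right) + 300 = 255 \cdot 11 + 300 = 2805 + 300 = 3105$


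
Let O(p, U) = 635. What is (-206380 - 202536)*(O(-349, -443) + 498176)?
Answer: -203971798876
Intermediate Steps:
(-206380 - 202536)*(O(-349, -443) + 498176) = (-206380 - 202536)*(635 + 498176) = -408916*498811 = -203971798876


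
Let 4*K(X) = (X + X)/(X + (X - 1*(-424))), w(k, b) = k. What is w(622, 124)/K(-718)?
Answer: 629464/359 ≈ 1753.4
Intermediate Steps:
K(X) = X/(2*(424 + 2*X)) (K(X) = ((X + X)/(X + (X - 1*(-424))))/4 = ((2*X)/(X + (X + 424)))/4 = ((2*X)/(X + (424 + X)))/4 = ((2*X)/(424 + 2*X))/4 = (2*X/(424 + 2*X))/4 = X/(2*(424 + 2*X)))
w(622, 124)/K(-718) = 622/(((1/4)*(-718)/(212 - 718))) = 622/(((1/4)*(-718)/(-506))) = 622/(((1/4)*(-718)*(-1/506))) = 622/(359/1012) = 622*(1012/359) = 629464/359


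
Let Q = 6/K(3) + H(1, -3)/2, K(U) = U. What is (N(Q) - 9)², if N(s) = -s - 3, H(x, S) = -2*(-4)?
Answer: 324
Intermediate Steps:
H(x, S) = 8
Q = 6 (Q = 6/3 + 8/2 = 6*(⅓) + 8*(½) = 2 + 4 = 6)
N(s) = -3 - s
(N(Q) - 9)² = ((-3 - 1*6) - 9)² = ((-3 - 6) - 9)² = (-9 - 9)² = (-18)² = 324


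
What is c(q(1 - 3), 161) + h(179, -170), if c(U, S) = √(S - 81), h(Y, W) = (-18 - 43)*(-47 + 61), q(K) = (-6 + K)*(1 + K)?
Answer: -854 + 4*√5 ≈ -845.06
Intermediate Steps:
q(K) = (1 + K)*(-6 + K)
h(Y, W) = -854 (h(Y, W) = -61*14 = -854)
c(U, S) = √(-81 + S)
c(q(1 - 3), 161) + h(179, -170) = √(-81 + 161) - 854 = √80 - 854 = 4*√5 - 854 = -854 + 4*√5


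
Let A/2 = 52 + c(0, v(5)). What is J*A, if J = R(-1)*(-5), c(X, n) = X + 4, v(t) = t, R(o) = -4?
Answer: 2240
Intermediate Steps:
c(X, n) = 4 + X
A = 112 (A = 2*(52 + (4 + 0)) = 2*(52 + 4) = 2*56 = 112)
J = 20 (J = -4*(-5) = 20)
J*A = 20*112 = 2240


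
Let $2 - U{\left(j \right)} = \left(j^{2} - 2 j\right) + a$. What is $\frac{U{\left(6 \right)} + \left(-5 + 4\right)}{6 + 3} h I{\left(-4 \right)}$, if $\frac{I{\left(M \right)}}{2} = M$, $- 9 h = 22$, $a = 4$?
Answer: $- \frac{176}{3} \approx -58.667$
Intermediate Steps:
$h = - \frac{22}{9}$ ($h = \left(- \frac{1}{9}\right) 22 = - \frac{22}{9} \approx -2.4444$)
$U{\left(j \right)} = -2 - j^{2} + 2 j$ ($U{\left(j \right)} = 2 - \left(\left(j^{2} - 2 j\right) + 4\right) = 2 - \left(4 + j^{2} - 2 j\right) = -2 - j^{2} + 2 j$)
$I{\left(M \right)} = 2 M$
$\frac{U{\left(6 \right)} + \left(-5 + 4\right)}{6 + 3} h I{\left(-4 \right)} = \frac{\left(-2 - 6^{2} + 2 \cdot 6\right) + \left(-5 + 4\right)}{6 + 3} \left(- \frac{22}{9}\right) 2 \left(-4\right) = \frac{\left(-2 - 36 + 12\right) - 1}{9} \left(- \frac{22}{9}\right) \left(-8\right) = \left(\left(-2 - 36 + 12\right) - 1\right) \frac{1}{9} \left(- \frac{22}{9}\right) \left(-8\right) = \left(-26 - 1\right) \frac{1}{9} \left(- \frac{22}{9}\right) \left(-8\right) = \left(-27\right) \frac{1}{9} \left(- \frac{22}{9}\right) \left(-8\right) = \left(-3\right) \left(- \frac{22}{9}\right) \left(-8\right) = \frac{22}{3} \left(-8\right) = - \frac{176}{3}$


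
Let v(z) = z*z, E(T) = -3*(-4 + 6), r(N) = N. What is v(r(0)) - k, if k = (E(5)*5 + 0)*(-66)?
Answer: -1980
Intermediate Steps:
E(T) = -6 (E(T) = -3*2 = -6)
v(z) = z**2
k = 1980 (k = (-6*5 + 0)*(-66) = (-30 + 0)*(-66) = -30*(-66) = 1980)
v(r(0)) - k = 0**2 - 1*1980 = 0 - 1980 = -1980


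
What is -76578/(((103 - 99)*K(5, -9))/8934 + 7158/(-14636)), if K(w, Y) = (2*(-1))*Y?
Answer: 278144110052/1747105 ≈ 1.5920e+5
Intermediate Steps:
K(w, Y) = -2*Y
-76578/(((103 - 99)*K(5, -9))/8934 + 7158/(-14636)) = -76578/(((103 - 99)*(-2*(-9)))/8934 + 7158/(-14636)) = -76578/((4*18)*(1/8934) + 7158*(-1/14636)) = -76578/(72*(1/8934) - 3579/7318) = -76578/(12/1489 - 3579/7318) = -76578/(-5241315/10896502) = -76578*(-10896502/5241315) = 278144110052/1747105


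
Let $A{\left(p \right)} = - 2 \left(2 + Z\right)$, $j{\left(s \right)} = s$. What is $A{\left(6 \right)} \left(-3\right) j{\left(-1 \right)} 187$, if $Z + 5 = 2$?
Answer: $1122$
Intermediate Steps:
$Z = -3$ ($Z = -5 + 2 = -3$)
$A{\left(p \right)} = 2$ ($A{\left(p \right)} = - 2 \left(2 - 3\right) = \left(-2\right) \left(-1\right) = 2$)
$A{\left(6 \right)} \left(-3\right) j{\left(-1 \right)} 187 = 2 \left(-3\right) \left(-1\right) 187 = \left(-6\right) \left(-1\right) 187 = 6 \cdot 187 = 1122$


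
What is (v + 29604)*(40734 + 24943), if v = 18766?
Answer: 3176796490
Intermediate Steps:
(v + 29604)*(40734 + 24943) = (18766 + 29604)*(40734 + 24943) = 48370*65677 = 3176796490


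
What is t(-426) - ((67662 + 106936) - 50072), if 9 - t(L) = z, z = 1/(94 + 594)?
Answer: -85667697/688 ≈ -1.2452e+5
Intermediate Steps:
z = 1/688 ≈ 0.0014535
t(L) = 6191/688 (t(L) = 9 - 1*1/688 = 9 - 1/688 = 6191/688)
t(-426) - ((67662 + 106936) - 50072) = 6191/688 - ((67662 + 106936) - 50072) = 6191/688 - (174598 - 50072) = 6191/688 - 1*124526 = 6191/688 - 124526 = -85667697/688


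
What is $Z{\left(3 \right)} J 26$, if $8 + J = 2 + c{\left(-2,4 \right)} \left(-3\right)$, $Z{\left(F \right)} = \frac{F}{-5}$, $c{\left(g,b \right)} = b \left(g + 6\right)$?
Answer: $\frac{4212}{5} \approx 842.4$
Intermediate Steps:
$c{\left(g,b \right)} = b \left(6 + g\right)$
$Z{\left(F \right)} = - \frac{F}{5}$ ($Z{\left(F \right)} = F \left(- \frac{1}{5}\right) = - \frac{F}{5}$)
$J = -54$ ($J = -8 + \left(2 + 4 \left(6 - 2\right) \left(-3\right)\right) = -8 + \left(2 + 4 \cdot 4 \left(-3\right)\right) = -8 + \left(2 + 16 \left(-3\right)\right) = -8 + \left(2 - 48\right) = -8 - 46 = -54$)
$Z{\left(3 \right)} J 26 = \left(- \frac{1}{5}\right) 3 \left(-54\right) 26 = \left(- \frac{3}{5}\right) \left(-54\right) 26 = \frac{162}{5} \cdot 26 = \frac{4212}{5}$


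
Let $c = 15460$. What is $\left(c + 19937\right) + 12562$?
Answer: $47959$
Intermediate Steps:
$\left(c + 19937\right) + 12562 = \left(15460 + 19937\right) + 12562 = 35397 + 12562 = 47959$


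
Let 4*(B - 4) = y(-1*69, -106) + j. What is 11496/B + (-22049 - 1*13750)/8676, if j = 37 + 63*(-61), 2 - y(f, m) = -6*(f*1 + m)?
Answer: -95358791/6995748 ≈ -13.631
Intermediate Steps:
y(f, m) = 2 + 6*f + 6*m (y(f, m) = 2 - (-6)*(f*1 + m) = 2 - (-6)*(f + m) = 2 - (-6*f - 6*m) = 2 + (6*f + 6*m) = 2 + 6*f + 6*m)
j = -3806 (j = 37 - 3843 = -3806)
B = -2419/2 (B = 4 + ((2 + 6*(-1*69) + 6*(-106)) - 3806)/4 = 4 + ((2 + 6*(-69) - 636) - 3806)/4 = 4 + ((2 - 414 - 636) - 3806)/4 = 4 + (-1048 - 3806)/4 = 4 + (1/4)*(-4854) = 4 - 2427/2 = -2419/2 ≈ -1209.5)
11496/B + (-22049 - 1*13750)/8676 = 11496/(-2419/2) + (-22049 - 1*13750)/8676 = 11496*(-2/2419) + (-22049 - 13750)*(1/8676) = -22992/2419 - 35799*1/8676 = -22992/2419 - 11933/2892 = -95358791/6995748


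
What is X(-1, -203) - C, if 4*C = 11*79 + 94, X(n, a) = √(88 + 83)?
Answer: -963/4 + 3*√19 ≈ -227.67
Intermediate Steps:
X(n, a) = 3*√19 (X(n, a) = √171 = 3*√19)
C = 963/4 (C = (11*79 + 94)/4 = (869 + 94)/4 = (¼)*963 = 963/4 ≈ 240.75)
X(-1, -203) - C = 3*√19 - 1*963/4 = 3*√19 - 963/4 = -963/4 + 3*√19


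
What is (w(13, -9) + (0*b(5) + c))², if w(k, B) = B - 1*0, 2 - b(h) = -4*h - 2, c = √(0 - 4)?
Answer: 77 - 36*I ≈ 77.0 - 36.0*I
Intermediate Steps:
c = 2*I (c = √(-4) = 2*I ≈ 2.0*I)
b(h) = 4 + 4*h (b(h) = 2 - (-4*h - 2) = 2 - (-2 - 4*h) = 2 + (2 + 4*h) = 4 + 4*h)
w(k, B) = B (w(k, B) = B + 0 = B)
(w(13, -9) + (0*b(5) + c))² = (-9 + (0*(4 + 4*5) + 2*I))² = (-9 + (0*(4 + 20) + 2*I))² = (-9 + (0*24 + 2*I))² = (-9 + (0 + 2*I))² = (-9 + 2*I)²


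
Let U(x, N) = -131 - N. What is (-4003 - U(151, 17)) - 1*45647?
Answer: -49502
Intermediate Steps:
(-4003 - U(151, 17)) - 1*45647 = (-4003 - (-131 - 1*17)) - 1*45647 = (-4003 - (-131 - 17)) - 45647 = (-4003 - 1*(-148)) - 45647 = (-4003 + 148) - 45647 = -3855 - 45647 = -49502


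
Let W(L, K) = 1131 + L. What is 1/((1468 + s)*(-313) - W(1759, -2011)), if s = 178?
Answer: -1/518088 ≈ -1.9302e-6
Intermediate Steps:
1/((1468 + s)*(-313) - W(1759, -2011)) = 1/((1468 + 178)*(-313) - (1131 + 1759)) = 1/(1646*(-313) - 1*2890) = 1/(-515198 - 2890) = 1/(-518088) = -1/518088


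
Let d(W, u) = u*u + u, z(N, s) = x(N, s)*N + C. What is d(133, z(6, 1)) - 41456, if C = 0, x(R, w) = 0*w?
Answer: -41456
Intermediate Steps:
x(R, w) = 0
z(N, s) = 0 (z(N, s) = 0*N + 0 = 0 + 0 = 0)
d(W, u) = u + u² (d(W, u) = u² + u = u + u²)
d(133, z(6, 1)) - 41456 = 0*(1 + 0) - 41456 = 0*1 - 41456 = 0 - 41456 = -41456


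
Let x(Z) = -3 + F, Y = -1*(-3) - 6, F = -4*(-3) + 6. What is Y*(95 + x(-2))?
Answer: -330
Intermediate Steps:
F = 18 (F = 12 + 6 = 18)
Y = -3 (Y = 3 - 6 = -3)
x(Z) = 15 (x(Z) = -3 + 18 = 15)
Y*(95 + x(-2)) = -3*(95 + 15) = -3*110 = -330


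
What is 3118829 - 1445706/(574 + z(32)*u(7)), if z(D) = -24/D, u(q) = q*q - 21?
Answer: 1723266731/553 ≈ 3.1162e+6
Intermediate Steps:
u(q) = -21 + q² (u(q) = q² - 21 = -21 + q²)
3118829 - 1445706/(574 + z(32)*u(7)) = 3118829 - 1445706/(574 + (-24/32)*(-21 + 7²)) = 3118829 - 1445706/(574 + (-24*1/32)*(-21 + 49)) = 3118829 - 1445706/(574 - ¾*28) = 3118829 - 1445706/(574 - 21) = 3118829 - 1445706/553 = 1723266731/553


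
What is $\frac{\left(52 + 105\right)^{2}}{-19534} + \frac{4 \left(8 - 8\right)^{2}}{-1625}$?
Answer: $- \frac{24649}{19534} \approx -1.2619$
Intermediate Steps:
$\frac{\left(52 + 105\right)^{2}}{-19534} + \frac{4 \left(8 - 8\right)^{2}}{-1625} = 157^{2} \left(- \frac{1}{19534}\right) + 4 \cdot 0^{2} \left(- \frac{1}{1625}\right) = 24649 \left(- \frac{1}{19534}\right) + 4 \cdot 0 \left(- \frac{1}{1625}\right) = - \frac{24649}{19534} + 0 \left(- \frac{1}{1625}\right) = - \frac{24649}{19534} + 0 = - \frac{24649}{19534}$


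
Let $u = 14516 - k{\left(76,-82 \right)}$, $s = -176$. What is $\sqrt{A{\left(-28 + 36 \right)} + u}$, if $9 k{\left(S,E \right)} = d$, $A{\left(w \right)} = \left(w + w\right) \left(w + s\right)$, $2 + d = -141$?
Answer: $\frac{\sqrt{106595}}{3} \approx 108.83$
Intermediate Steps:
$d = -143$ ($d = -2 - 141 = -143$)
$A{\left(w \right)} = 2 w \left(-176 + w\right)$ ($A{\left(w \right)} = \left(w + w\right) \left(w - 176\right) = 2 w \left(-176 + w\right)$)
$k{\left(S,E \right)} = - \frac{143}{9}$ ($k{\left(S,E \right)} = \frac{1}{9} \left(-143\right) = - \frac{143}{9}$)
$u = \frac{130787}{9}$ ($u = 14516 - - \frac{143}{9} = 14516 + \frac{143}{9} = \frac{130787}{9} \approx 14532.0$)
$\sqrt{A{\left(-28 + 36 \right)} + u} = \sqrt{2 \left(-28 + 36\right) \left(-176 + \left(-28 + 36\right)\right) + \frac{130787}{9}} = \sqrt{2 \cdot 8 \left(-176 + 8\right) + \frac{130787}{9}} = \sqrt{2 \cdot 8 \left(-168\right) + \frac{130787}{9}} = \sqrt{-2688 + \frac{130787}{9}} = \sqrt{\frac{106595}{9}} = \frac{\sqrt{106595}}{3}$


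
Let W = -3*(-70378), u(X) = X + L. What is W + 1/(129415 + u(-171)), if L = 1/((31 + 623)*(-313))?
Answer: 5585867787470160/26456505287 ≈ 2.1113e+5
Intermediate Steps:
L = -1/204702 (L = -1/313/654 = (1/654)*(-1/313) = -1/204702 ≈ -4.8852e-6)
u(X) = -1/204702 + X (u(X) = X - 1/204702 = -1/204702 + X)
W = 211134
W + 1/(129415 + u(-171)) = 211134 + 1/(129415 + (-1/204702 - 171)) = 211134 + 1/(129415 - 35004043/204702) = 211134 + 1/(26456505287/204702) = 211134 + 204702/26456505287 = 5585867787470160/26456505287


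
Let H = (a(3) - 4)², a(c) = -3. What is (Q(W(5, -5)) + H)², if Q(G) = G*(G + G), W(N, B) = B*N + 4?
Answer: 866761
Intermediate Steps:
W(N, B) = 4 + B*N
Q(G) = 2*G² (Q(G) = G*(2*G) = 2*G²)
H = 49 (H = (-3 - 4)² = (-7)² = 49)
(Q(W(5, -5)) + H)² = (2*(4 - 5*5)² + 49)² = (2*(4 - 25)² + 49)² = (2*(-21)² + 49)² = (2*441 + 49)² = (882 + 49)² = 931² = 866761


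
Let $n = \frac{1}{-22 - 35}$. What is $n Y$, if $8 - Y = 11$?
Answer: $\frac{1}{19} \approx 0.052632$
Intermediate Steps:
$Y = -3$ ($Y = 8 - 11 = -3$)
$n = - \frac{1}{57}$ ($n = \frac{1}{-57} = - \frac{1}{57} \approx -0.017544$)
$n Y = \left(- \frac{1}{57}\right) \left(-3\right) = \frac{1}{19}$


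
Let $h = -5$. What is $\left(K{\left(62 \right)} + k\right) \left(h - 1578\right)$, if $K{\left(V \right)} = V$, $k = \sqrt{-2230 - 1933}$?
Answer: $-98146 - 1583 i \sqrt{4163} \approx -98146.0 - 1.0214 \cdot 10^{5} i$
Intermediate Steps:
$k = i \sqrt{4163}$ ($k = \sqrt{-4163} = i \sqrt{4163} \approx 64.521 i$)
$\left(K{\left(62 \right)} + k\right) \left(h - 1578\right) = \left(62 + i \sqrt{4163}\right) \left(-5 - 1578\right) = \left(62 + i \sqrt{4163}\right) \left(-1583\right) = -98146 - 1583 i \sqrt{4163}$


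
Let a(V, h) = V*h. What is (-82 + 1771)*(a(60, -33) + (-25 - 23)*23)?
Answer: -5208876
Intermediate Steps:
(-82 + 1771)*(a(60, -33) + (-25 - 23)*23) = (-82 + 1771)*(60*(-33) + (-25 - 23)*23) = 1689*(-1980 - 48*23) = 1689*(-1980 - 1104) = 1689*(-3084) = -5208876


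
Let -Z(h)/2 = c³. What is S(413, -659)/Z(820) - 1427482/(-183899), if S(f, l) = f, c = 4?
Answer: 106767409/23539072 ≈ 4.5358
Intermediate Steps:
Z(h) = -128 (Z(h) = -2*4³ = -2*64 = -128)
S(413, -659)/Z(820) - 1427482/(-183899) = 413/(-128) - 1427482/(-183899) = 413*(-1/128) - 1427482*(-1/183899) = -413/128 + 1427482/183899 = 106767409/23539072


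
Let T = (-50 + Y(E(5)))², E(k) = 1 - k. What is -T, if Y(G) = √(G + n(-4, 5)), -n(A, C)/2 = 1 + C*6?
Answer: -2434 + 100*I*√66 ≈ -2434.0 + 812.4*I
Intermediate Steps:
n(A, C) = -2 - 12*C (n(A, C) = -2*(1 + C*6) = -2*(1 + 6*C) = -2 - 12*C)
Y(G) = √(-62 + G) (Y(G) = √(G + (-2 - 12*5)) = √(G + (-2 - 60)) = √(G - 62) = √(-62 + G))
T = (-50 + I*√66)² (T = (-50 + √(-62 + (1 - 1*5)))² = (-50 + √(-62 + (1 - 5)))² = (-50 + √(-62 - 4))² = (-50 + √(-66))² = (-50 + I*√66)² ≈ 2434.0 - 812.4*I)
-T = -(50 - I*√66)²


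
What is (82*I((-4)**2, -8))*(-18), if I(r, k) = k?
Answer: 11808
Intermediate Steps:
(82*I((-4)**2, -8))*(-18) = (82*(-8))*(-18) = -656*(-18) = 11808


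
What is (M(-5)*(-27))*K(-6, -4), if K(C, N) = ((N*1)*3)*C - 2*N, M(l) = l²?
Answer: -54000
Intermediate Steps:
K(C, N) = -2*N + 3*C*N (K(C, N) = (N*3)*C - 2*N = (3*N)*C - 2*N = 3*C*N - 2*N = -2*N + 3*C*N)
(M(-5)*(-27))*K(-6, -4) = ((-5)²*(-27))*(-4*(-2 + 3*(-6))) = (25*(-27))*(-4*(-2 - 18)) = -(-2700)*(-20) = -675*80 = -54000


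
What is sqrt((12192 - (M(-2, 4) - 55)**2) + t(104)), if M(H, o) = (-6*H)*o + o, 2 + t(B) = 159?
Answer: 2*sqrt(3085) ≈ 111.09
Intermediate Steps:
t(B) = 157 (t(B) = -2 + 159 = 157)
M(H, o) = o - 6*H*o (M(H, o) = -6*H*o + o = o - 6*H*o)
sqrt((12192 - (M(-2, 4) - 55)**2) + t(104)) = sqrt((12192 - (4*(1 - 6*(-2)) - 55)**2) + 157) = sqrt((12192 - (4*(1 + 12) - 55)**2) + 157) = sqrt((12192 - (4*13 - 55)**2) + 157) = sqrt((12192 - (52 - 55)**2) + 157) = sqrt((12192 - 1*(-3)**2) + 157) = sqrt((12192 - 1*9) + 157) = sqrt((12192 - 9) + 157) = sqrt(12183 + 157) = sqrt(12340) = 2*sqrt(3085)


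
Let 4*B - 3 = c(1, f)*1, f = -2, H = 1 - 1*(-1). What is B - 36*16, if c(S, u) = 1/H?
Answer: -4601/8 ≈ -575.13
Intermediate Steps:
H = 2 (H = 1 + 1 = 2)
c(S, u) = 1/2
B = 7/8 (B = 3/4 + ((1/2)*1)/4 = 3/4 + (1/4)*(1/2) = 3/4 + 1/8 = 7/8 ≈ 0.87500)
B - 36*16 = 7/8 - 36*16 = 7/8 - 576 = -4601/8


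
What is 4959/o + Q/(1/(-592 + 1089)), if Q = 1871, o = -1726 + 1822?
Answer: 29758037/32 ≈ 9.2994e+5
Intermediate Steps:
o = 96
4959/o + Q/(1/(-592 + 1089)) = 4959/96 + 1871/(1/(-592 + 1089)) = 4959*(1/96) + 1871/(1/497) = 1653/32 + 1871/(1/497) = 1653/32 + 1871*497 = 1653/32 + 929887 = 29758037/32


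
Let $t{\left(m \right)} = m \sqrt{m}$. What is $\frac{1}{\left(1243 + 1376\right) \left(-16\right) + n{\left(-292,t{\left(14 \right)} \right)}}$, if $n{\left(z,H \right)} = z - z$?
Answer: $- \frac{1}{41904} \approx -2.3864 \cdot 10^{-5}$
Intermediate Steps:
$t{\left(m \right)} = m^{\frac{3}{2}}$
$n{\left(z,H \right)} = 0$
$\frac{1}{\left(1243 + 1376\right) \left(-16\right) + n{\left(-292,t{\left(14 \right)} \right)}} = \frac{1}{\left(1243 + 1376\right) \left(-16\right) + 0} = \frac{1}{2619 \left(-16\right) + 0} = \frac{1}{-41904 + 0} = \frac{1}{-41904} = - \frac{1}{41904}$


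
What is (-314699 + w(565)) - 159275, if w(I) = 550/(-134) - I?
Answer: -31794388/67 ≈ -4.7454e+5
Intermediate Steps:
w(I) = -275/67 - I (w(I) = 550*(-1/134) - I = -275/67 - I)
(-314699 + w(565)) - 159275 = (-314699 + (-275/67 - 1*565)) - 159275 = (-314699 + (-275/67 - 565)) - 159275 = (-314699 - 38130/67) - 159275 = -21122963/67 - 159275 = -31794388/67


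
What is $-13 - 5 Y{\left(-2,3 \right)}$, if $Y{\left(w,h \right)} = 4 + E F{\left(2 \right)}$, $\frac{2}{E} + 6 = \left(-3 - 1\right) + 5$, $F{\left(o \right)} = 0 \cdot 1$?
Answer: $-33$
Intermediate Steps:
$F{\left(o \right)} = 0$
$E = - \frac{2}{5}$ ($E = \frac{2}{-6 + \left(\left(-3 - 1\right) + 5\right)} = \frac{2}{-6 + \left(-4 + 5\right)} = \frac{2}{-6 + 1} = \frac{2}{-5} = 2 \left(- \frac{1}{5}\right) = - \frac{2}{5} \approx -0.4$)
$Y{\left(w,h \right)} = 4$ ($Y{\left(w,h \right)} = 4 - 0 = 4 + 0 = 4$)
$-13 - 5 Y{\left(-2,3 \right)} = -13 - 20 = -33$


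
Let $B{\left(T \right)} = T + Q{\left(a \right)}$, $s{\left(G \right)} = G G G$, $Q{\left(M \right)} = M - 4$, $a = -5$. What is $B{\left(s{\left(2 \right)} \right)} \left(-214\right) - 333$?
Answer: $-119$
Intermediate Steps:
$Q{\left(M \right)} = -4 + M$
$s{\left(G \right)} = G^{3}$ ($s{\left(G \right)} = G^{2} G = G^{3}$)
$B{\left(T \right)} = -9 + T$ ($B{\left(T \right)} = T - 9 = -9 + T$)
$B{\left(s{\left(2 \right)} \right)} \left(-214\right) - 333 = \left(-9 + 2^{3}\right) \left(-214\right) - 333 = \left(-9 + 8\right) \left(-214\right) - 333 = \left(-1\right) \left(-214\right) - 333 = 214 - 333 = -119$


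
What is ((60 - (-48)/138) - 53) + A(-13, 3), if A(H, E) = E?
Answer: 238/23 ≈ 10.348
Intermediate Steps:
((60 - (-48)/138) - 53) + A(-13, 3) = ((60 - (-48)/138) - 53) + 3 = ((60 - 1*(-8/23)) - 53) + 3 = ((60 + 8/23) - 53) + 3 = (1388/23 - 53) + 3 = 169/23 + 3 = 238/23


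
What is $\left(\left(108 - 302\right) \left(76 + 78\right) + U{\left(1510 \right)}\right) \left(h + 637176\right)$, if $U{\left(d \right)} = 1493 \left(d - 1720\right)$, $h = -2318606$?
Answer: $577413150580$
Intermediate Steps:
$U{\left(d \right)} = -2567960 + 1493 d$ ($U{\left(d \right)} = 1493 \left(-1720 + d\right) = -2567960 + 1493 d$)
$\left(\left(108 - 302\right) \left(76 + 78\right) + U{\left(1510 \right)}\right) \left(h + 637176\right) = \left(\left(108 - 302\right) \left(76 + 78\right) + \left(-2567960 + 1493 \cdot 1510\right)\right) \left(-2318606 + 637176\right) = \left(\left(-194\right) 154 + \left(-2567960 + 2254430\right)\right) \left(-1681430\right) = \left(-29876 - 313530\right) \left(-1681430\right) = \left(-343406\right) \left(-1681430\right) = 577413150580$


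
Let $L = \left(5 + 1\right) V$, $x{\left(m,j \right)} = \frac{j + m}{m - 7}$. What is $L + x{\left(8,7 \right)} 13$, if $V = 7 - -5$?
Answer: $267$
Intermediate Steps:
$V = 12$ ($V = 7 + 5 = 12$)
$x{\left(m,j \right)} = \frac{j + m}{-7 + m}$
$L = 72$ ($L = \left(5 + 1\right) 12 = 6 \cdot 12 = 72$)
$L + x{\left(8,7 \right)} 13 = 72 + \frac{7 + 8}{-7 + 8} \cdot 13 = 72 + 1^{-1} \cdot 15 \cdot 13 = 72 + 1 \cdot 15 \cdot 13 = 72 + 15 \cdot 13 = 72 + 195 = 267$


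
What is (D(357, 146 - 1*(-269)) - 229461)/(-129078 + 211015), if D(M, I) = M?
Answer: -229104/81937 ≈ -2.7961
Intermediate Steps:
(D(357, 146 - 1*(-269)) - 229461)/(-129078 + 211015) = (357 - 229461)/(-129078 + 211015) = -229104/81937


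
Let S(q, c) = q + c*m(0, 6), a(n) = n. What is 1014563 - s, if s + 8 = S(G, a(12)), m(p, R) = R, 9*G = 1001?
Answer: 9129490/9 ≈ 1.0144e+6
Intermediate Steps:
G = 1001/9 (G = (⅑)*1001 = 1001/9 ≈ 111.22)
S(q, c) = q + 6*c (S(q, c) = q + c*6 = q + 6*c)
s = 1577/9 (s = -8 + (1001/9 + 6*12) = -8 + (1001/9 + 72) = -8 + 1649/9 = 1577/9 ≈ 175.22)
1014563 - s = 1014563 - 1*1577/9 = 1014563 - 1577/9 = 9129490/9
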